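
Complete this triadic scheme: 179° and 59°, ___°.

A triad places three hues 120° apart.
The full set through 59° is {59°, 179°, 299°}.
Given {59°, 179°}, the missing hue is 299°.

299°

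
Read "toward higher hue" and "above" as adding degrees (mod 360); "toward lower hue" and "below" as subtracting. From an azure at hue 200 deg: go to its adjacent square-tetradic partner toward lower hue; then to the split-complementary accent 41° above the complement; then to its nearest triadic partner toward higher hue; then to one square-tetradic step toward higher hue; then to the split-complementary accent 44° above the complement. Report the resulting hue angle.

−90° (square ↓): 200 − 90 = 110°
+221° (split-comp 41° ↑): 110 + 221 = 331°
+120° (triadic ↑): 331 + 120 = 451 → 451 − 360 = 91°
+90° (square ↑): 91 + 90 = 181°
+224° (split-comp 44° ↑): 181 + 224 = 405 → 405 − 360 = 45°

45°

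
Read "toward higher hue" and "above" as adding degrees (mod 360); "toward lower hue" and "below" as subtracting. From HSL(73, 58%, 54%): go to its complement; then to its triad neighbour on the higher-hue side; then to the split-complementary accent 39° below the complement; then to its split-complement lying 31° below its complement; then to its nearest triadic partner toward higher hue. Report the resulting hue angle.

complement +180°: 73 + 180 = 253°
triadic ↑ +120°: 253 + 120 = 373 → 373 − 360 = 13°
split-comp 39° ↓ +141°: 13 + 141 = 154°
split-comp 31° ↓ +149°: 154 + 149 = 303°
triadic ↑ +120°: 303 + 120 = 423 → 423 − 360 = 63°

63°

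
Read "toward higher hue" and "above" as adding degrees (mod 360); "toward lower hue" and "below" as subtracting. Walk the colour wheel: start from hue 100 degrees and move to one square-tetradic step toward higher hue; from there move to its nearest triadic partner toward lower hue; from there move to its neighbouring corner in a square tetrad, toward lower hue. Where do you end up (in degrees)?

340°

100 + 90 = 190°   (square ↑)
190 − 120 = 70°   (triadic ↓)
70 − 90 = -20 → -20 + 360 = 340°   (square ↓)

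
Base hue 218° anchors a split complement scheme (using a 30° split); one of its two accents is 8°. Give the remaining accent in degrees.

68°

Split-complementary hues sit 30° either side of the complement.
Complement of the base 218°: 218 + 180 = 398 → 398 − 360 = 38°
The given accent 8° is 30° one side of 38°; the other accent sits 30° the other side: 38 + 30 = 68°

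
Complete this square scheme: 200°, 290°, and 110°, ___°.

20°

A square tetradic scheme places four hues every 90°.
The full set through 110° is {20°, 110°, 200°, 290°}.
Given {110°, 200°, 290°}, the missing hue is 20°.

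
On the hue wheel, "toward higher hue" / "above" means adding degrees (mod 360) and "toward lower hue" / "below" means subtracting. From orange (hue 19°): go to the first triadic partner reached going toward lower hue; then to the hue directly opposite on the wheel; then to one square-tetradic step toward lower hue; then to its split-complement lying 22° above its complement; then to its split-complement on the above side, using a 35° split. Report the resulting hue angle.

−120° (triadic ↓): 19 − 120 = -101 → -101 + 360 = 259°
+180° (complement): 259 + 180 = 439 → 439 − 360 = 79°
−90° (square ↓): 79 − 90 = -11 → -11 + 360 = 349°
+202° (split-comp 22° ↑): 349 + 202 = 551 → 551 − 360 = 191°
+215° (split-comp 35° ↑): 191 + 215 = 406 → 406 − 360 = 46°

46°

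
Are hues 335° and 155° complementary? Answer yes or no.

Angular distance: |335 − 155| = 180 = 180°.
Complementary requires 180°.

yes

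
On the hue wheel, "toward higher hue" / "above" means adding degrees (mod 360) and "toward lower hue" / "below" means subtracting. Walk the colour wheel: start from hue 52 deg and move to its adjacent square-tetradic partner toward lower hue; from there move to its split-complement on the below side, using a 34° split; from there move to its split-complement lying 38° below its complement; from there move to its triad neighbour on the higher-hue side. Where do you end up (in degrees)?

10°

−90° (square ↓): 52 − 90 = -38 → -38 + 360 = 322°
+146° (split-comp 34° ↓): 322 + 146 = 468 → 468 − 360 = 108°
+142° (split-comp 38° ↓): 108 + 142 = 250°
+120° (triadic ↑): 250 + 120 = 370 → 370 − 360 = 10°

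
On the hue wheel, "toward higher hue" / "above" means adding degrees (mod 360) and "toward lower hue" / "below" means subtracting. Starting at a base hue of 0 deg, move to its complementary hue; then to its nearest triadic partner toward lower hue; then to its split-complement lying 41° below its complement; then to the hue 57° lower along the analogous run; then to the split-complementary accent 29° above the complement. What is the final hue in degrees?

complement +180°: 0 + 180 = 180°
triadic ↓ −120°: 180 − 120 = 60°
split-comp 41° ↓ +139°: 60 + 139 = 199°
analog 57° ↓ −57°: 199 − 57 = 142°
split-comp 29° ↑ +209°: 142 + 209 = 351°

351°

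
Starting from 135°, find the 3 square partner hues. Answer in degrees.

A square tetradic scheme places four hues every 90°.
135 + 90 = 225°
135 + 180 = 315°
135 + 270 = 405 → 405 − 360 = 45°

225°, 315° and 45°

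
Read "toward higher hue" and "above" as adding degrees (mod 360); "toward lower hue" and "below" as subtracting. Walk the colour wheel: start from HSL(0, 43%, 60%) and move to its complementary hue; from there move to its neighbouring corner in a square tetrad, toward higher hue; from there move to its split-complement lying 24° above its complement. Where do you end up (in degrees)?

114°

complement +180°: 0 + 180 = 180°
square ↑ +90°: 180 + 90 = 270°
split-comp 24° ↑ +204°: 270 + 204 = 474 → 474 − 360 = 114°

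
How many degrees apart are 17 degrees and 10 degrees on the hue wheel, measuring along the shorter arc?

|17 − 10| = 7.
7 ≤ 180, so the shorter arc is 7°.

7°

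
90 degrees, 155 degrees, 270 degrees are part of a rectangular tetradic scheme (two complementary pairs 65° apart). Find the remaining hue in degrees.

A rectangular tetradic uses two complementary pairs 65° apart: offsets 0°, 65°, 180°, 245°.
Among {90°, 155°, 270°}, 270° and 90° are a 180° pair.
The remaining hue 155° needs its own complement: 155 + 180 = 335°

335°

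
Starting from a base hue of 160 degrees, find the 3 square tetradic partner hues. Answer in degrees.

250°, 340°, 70°

A square tetradic scheme places four hues every 90°.
160 + 90 = 250°
160 + 180 = 340°
160 + 270 = 430 → 430 − 360 = 70°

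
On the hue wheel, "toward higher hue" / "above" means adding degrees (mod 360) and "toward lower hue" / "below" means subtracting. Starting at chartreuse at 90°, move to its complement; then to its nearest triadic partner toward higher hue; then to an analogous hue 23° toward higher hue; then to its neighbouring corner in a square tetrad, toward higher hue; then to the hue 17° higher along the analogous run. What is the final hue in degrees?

160°

+180° (complement): 90 + 180 = 270°
+120° (triadic ↑): 270 + 120 = 390 → 390 − 360 = 30°
+23° (analog 23° ↑): 30 + 23 = 53°
+90° (square ↑): 53 + 90 = 143°
+17° (analog 17° ↑): 143 + 17 = 160°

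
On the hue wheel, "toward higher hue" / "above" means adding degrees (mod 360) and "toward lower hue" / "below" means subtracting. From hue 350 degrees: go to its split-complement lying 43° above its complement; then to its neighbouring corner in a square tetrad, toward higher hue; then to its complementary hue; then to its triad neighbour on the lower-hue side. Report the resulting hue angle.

3°

350 + 223 = 573 → 573 − 360 = 213°   (split-comp 43° ↑)
213 + 90 = 303°   (square ↑)
303 + 180 = 483 → 483 − 360 = 123°   (complement)
123 − 120 = 3°   (triadic ↓)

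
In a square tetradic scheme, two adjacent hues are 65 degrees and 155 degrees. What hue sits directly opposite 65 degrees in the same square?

A square tetradic scheme places four hues 90° apart; opposite corners are 180° apart.
65 + 180 = 245°

245°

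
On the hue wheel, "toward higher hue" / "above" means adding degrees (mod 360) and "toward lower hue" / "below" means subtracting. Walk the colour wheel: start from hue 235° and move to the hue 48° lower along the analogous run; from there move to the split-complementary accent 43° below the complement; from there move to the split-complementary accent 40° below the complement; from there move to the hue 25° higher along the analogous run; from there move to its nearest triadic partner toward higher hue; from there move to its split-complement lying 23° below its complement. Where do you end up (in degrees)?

−48° (analog 48° ↓): 235 − 48 = 187°
+137° (split-comp 43° ↓): 187 + 137 = 324°
+140° (split-comp 40° ↓): 324 + 140 = 464 → 464 − 360 = 104°
+25° (analog 25° ↑): 104 + 25 = 129°
+120° (triadic ↑): 129 + 120 = 249°
+157° (split-comp 23° ↓): 249 + 157 = 406 → 406 − 360 = 46°

46°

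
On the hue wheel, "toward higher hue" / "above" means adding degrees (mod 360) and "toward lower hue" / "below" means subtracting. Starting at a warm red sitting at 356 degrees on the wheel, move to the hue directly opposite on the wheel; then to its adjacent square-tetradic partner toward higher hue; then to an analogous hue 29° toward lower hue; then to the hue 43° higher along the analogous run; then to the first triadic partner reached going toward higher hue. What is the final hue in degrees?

40°

+180° (complement): 356 + 180 = 536 → 536 − 360 = 176°
+90° (square ↑): 176 + 90 = 266°
−29° (analog 29° ↓): 266 − 29 = 237°
+43° (analog 43° ↑): 237 + 43 = 280°
+120° (triadic ↑): 280 + 120 = 400 → 400 − 360 = 40°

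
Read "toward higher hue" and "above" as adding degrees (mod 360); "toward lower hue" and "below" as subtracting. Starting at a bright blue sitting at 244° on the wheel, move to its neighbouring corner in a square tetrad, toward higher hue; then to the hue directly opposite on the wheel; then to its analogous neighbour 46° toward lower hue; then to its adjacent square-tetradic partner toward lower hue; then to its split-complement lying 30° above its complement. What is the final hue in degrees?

228°

+90° (square ↑): 244 + 90 = 334°
+180° (complement): 334 + 180 = 514 → 514 − 360 = 154°
−46° (analog 46° ↓): 154 − 46 = 108°
−90° (square ↓): 108 − 90 = 18°
+210° (split-comp 30° ↑): 18 + 210 = 228°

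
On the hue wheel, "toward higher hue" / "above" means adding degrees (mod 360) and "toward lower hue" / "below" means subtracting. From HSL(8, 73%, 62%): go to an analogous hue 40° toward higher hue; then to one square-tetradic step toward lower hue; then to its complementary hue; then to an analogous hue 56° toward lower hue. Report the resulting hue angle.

82°

analog 40° ↑ +40°: 8 + 40 = 48°
square ↓ −90°: 48 − 90 = -42 → -42 + 360 = 318°
complement +180°: 318 + 180 = 498 → 498 − 360 = 138°
analog 56° ↓ −56°: 138 − 56 = 82°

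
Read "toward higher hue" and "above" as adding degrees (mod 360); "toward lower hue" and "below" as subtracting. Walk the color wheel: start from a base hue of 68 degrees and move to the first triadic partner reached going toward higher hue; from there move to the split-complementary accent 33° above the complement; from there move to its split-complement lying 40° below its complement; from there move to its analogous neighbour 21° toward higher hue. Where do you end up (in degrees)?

202°

triadic ↑ +120°: 68 + 120 = 188°
split-comp 33° ↑ +213°: 188 + 213 = 401 → 401 − 360 = 41°
split-comp 40° ↓ +140°: 41 + 140 = 181°
analog 21° ↑ +21°: 181 + 21 = 202°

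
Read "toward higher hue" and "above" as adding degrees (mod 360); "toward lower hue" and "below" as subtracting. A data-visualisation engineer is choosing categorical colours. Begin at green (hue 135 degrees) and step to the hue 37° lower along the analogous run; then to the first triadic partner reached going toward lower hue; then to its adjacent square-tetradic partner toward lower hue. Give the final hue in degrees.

135 − 37 = 98°   (analog 37° ↓)
98 − 120 = -22 → -22 + 360 = 338°   (triadic ↓)
338 − 90 = 248°   (square ↓)

248°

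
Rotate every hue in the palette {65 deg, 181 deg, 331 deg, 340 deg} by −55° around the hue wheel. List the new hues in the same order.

65 − 55 = 10°
181 − 55 = 126°
331 − 55 = 276°
340 − 55 = 285°

10°, 126°, 276°, 285°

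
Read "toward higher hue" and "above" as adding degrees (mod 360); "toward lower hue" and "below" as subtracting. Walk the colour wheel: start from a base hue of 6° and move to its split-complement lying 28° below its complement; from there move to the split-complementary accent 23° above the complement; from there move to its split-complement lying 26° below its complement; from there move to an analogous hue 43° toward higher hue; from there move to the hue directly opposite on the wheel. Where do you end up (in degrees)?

18°

+152° (split-comp 28° ↓): 6 + 152 = 158°
+203° (split-comp 23° ↑): 158 + 203 = 361 → 361 − 360 = 1°
+154° (split-comp 26° ↓): 1 + 154 = 155°
+43° (analog 43° ↑): 155 + 43 = 198°
+180° (complement): 198 + 180 = 378 → 378 − 360 = 18°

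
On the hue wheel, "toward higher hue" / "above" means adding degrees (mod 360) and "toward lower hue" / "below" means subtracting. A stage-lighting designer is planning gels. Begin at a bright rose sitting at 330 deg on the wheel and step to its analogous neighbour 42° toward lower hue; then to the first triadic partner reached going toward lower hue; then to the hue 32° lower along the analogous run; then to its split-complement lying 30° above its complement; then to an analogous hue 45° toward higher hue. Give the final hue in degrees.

analog 42° ↓ −42°: 330 − 42 = 288°
triadic ↓ −120°: 288 − 120 = 168°
analog 32° ↓ −32°: 168 − 32 = 136°
split-comp 30° ↑ +210°: 136 + 210 = 346°
analog 45° ↑ +45°: 346 + 45 = 391 → 391 − 360 = 31°

31°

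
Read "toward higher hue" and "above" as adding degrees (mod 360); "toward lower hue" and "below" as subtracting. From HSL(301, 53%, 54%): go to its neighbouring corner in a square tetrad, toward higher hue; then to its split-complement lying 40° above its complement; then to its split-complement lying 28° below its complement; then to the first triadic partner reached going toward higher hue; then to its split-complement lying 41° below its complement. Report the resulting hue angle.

+90° (square ↑): 301 + 90 = 391 → 391 − 360 = 31°
+220° (split-comp 40° ↑): 31 + 220 = 251°
+152° (split-comp 28° ↓): 251 + 152 = 403 → 403 − 360 = 43°
+120° (triadic ↑): 43 + 120 = 163°
+139° (split-comp 41° ↓): 163 + 139 = 302°

302°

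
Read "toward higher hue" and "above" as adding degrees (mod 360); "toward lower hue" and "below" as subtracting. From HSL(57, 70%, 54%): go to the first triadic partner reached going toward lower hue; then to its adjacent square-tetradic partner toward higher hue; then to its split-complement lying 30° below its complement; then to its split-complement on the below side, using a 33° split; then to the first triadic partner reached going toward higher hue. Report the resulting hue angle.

84°

57 − 120 = -63 → -63 + 360 = 297°   (triadic ↓)
297 + 90 = 387 → 387 − 360 = 27°   (square ↑)
27 + 150 = 177°   (split-comp 30° ↓)
177 + 147 = 324°   (split-comp 33° ↓)
324 + 120 = 444 → 444 − 360 = 84°   (triadic ↑)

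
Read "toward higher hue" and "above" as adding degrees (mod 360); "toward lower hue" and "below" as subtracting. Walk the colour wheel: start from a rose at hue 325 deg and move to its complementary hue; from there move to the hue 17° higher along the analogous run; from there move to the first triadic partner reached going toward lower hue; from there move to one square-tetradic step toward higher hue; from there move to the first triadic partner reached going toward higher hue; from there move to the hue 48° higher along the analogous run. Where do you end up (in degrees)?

complement +180°: 325 + 180 = 505 → 505 − 360 = 145°
analog 17° ↑ +17°: 145 + 17 = 162°
triadic ↓ −120°: 162 − 120 = 42°
square ↑ +90°: 42 + 90 = 132°
triadic ↑ +120°: 132 + 120 = 252°
analog 48° ↑ +48°: 252 + 48 = 300°

300°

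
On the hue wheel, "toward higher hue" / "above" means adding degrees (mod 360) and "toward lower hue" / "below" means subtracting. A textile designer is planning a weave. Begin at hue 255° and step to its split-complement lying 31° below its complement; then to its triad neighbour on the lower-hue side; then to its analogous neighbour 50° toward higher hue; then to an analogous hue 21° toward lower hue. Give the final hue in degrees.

+149° (split-comp 31° ↓): 255 + 149 = 404 → 404 − 360 = 44°
−120° (triadic ↓): 44 − 120 = -76 → -76 + 360 = 284°
+50° (analog 50° ↑): 284 + 50 = 334°
−21° (analog 21° ↓): 334 − 21 = 313°

313°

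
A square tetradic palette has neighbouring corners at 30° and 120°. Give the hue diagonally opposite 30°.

210°

A square tetradic scheme places four hues 90° apart; opposite corners are 180° apart.
30 + 180 = 210°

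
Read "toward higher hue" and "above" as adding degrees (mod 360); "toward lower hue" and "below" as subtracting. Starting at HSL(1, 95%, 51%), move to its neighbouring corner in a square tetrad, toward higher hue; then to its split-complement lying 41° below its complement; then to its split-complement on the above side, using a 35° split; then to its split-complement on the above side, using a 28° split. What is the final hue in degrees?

293°

square ↑ +90°: 1 + 90 = 91°
split-comp 41° ↓ +139°: 91 + 139 = 230°
split-comp 35° ↑ +215°: 230 + 215 = 445 → 445 − 360 = 85°
split-comp 28° ↑ +208°: 85 + 208 = 293°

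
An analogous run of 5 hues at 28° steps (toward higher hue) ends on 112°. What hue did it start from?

0°

4 steps of 28° (toward higher hue) give a net shift of +112°.
Start = end − shift: 112 − 112 = 0°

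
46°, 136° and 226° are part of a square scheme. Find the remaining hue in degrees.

316°

A square tetradic scheme places four hues every 90°.
The full set through 46° is {46°, 136°, 226°, 316°}.
Given {46°, 136°, 226°}, the missing hue is 316°.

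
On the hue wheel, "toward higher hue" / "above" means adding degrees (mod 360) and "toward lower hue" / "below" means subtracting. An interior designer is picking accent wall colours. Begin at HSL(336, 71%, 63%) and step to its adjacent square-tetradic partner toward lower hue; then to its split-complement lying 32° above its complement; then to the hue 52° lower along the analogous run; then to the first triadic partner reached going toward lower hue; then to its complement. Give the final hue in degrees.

square ↓ −90°: 336 − 90 = 246°
split-comp 32° ↑ +212°: 246 + 212 = 458 → 458 − 360 = 98°
analog 52° ↓ −52°: 98 − 52 = 46°
triadic ↓ −120°: 46 − 120 = -74 → -74 + 360 = 286°
complement +180°: 286 + 180 = 466 → 466 − 360 = 106°

106°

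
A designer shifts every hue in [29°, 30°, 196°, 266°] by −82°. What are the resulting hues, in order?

29 − 82 = -53 → -53 + 360 = 307°
30 − 82 = -52 → -52 + 360 = 308°
196 − 82 = 114°
266 − 82 = 184°

307°, 308°, 114°, 184°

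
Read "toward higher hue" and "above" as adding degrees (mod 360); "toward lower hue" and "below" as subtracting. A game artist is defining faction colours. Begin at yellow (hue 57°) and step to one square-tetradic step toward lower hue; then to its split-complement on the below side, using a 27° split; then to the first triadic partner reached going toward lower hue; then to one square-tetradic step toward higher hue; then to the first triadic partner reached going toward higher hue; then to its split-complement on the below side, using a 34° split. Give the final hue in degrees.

57 − 90 = -33 → -33 + 360 = 327°   (square ↓)
327 + 153 = 480 → 480 − 360 = 120°   (split-comp 27° ↓)
120 − 120 = 0°   (triadic ↓)
0 + 90 = 90°   (square ↑)
90 + 120 = 210°   (triadic ↑)
210 + 146 = 356°   (split-comp 34° ↓)

356°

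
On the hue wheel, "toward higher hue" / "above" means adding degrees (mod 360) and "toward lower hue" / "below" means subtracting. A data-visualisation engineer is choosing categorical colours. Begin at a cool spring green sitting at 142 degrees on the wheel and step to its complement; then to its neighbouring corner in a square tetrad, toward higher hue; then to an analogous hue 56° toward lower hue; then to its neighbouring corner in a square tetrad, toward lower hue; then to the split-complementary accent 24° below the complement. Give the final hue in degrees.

62°

complement +180°: 142 + 180 = 322°
square ↑ +90°: 322 + 90 = 412 → 412 − 360 = 52°
analog 56° ↓ −56°: 52 − 56 = -4 → -4 + 360 = 356°
square ↓ −90°: 356 − 90 = 266°
split-comp 24° ↓ +156°: 266 + 156 = 422 → 422 − 360 = 62°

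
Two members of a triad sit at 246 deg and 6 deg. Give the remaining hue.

126°

A triad spaces three hues 120° apart.
The full set is {6°, 126°, 246°}.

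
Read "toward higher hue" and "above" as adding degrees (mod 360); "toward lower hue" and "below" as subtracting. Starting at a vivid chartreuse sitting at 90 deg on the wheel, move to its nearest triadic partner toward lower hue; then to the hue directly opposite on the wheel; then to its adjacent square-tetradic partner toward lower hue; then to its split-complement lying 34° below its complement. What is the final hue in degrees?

−120° (triadic ↓): 90 − 120 = -30 → -30 + 360 = 330°
+180° (complement): 330 + 180 = 510 → 510 − 360 = 150°
−90° (square ↓): 150 − 90 = 60°
+146° (split-comp 34° ↓): 60 + 146 = 206°

206°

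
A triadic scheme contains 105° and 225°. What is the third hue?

A triad spaces three hues 120° apart.
The full set is {105°, 225°, 345°}.

345°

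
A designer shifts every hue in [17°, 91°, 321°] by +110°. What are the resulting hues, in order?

127°, 201°, 71°

17 + 110 = 127°
91 + 110 = 201°
321 + 110 = 431 → 431 − 360 = 71°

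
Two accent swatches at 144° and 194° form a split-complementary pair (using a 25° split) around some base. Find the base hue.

349°

The accents sit 25° either side of the complement, so the complement is their short-arc midpoint on the wheel.
Short-arc midpoint of 144° and 194°: 169°.
Base is 180° from the complement: 169 − 180 = -11 → -11 + 360 = 349°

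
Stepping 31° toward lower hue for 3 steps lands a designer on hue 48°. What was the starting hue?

3 steps of 31° (toward lower hue) give a net shift of −93°.
Start = end − shift: 48 + 93 = 141°

141°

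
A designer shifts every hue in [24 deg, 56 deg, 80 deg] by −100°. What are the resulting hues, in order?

284°, 316°, 340°

24 − 100 = -76 → -76 + 360 = 284°
56 − 100 = -44 → -44 + 360 = 316°
80 − 100 = -20 → -20 + 360 = 340°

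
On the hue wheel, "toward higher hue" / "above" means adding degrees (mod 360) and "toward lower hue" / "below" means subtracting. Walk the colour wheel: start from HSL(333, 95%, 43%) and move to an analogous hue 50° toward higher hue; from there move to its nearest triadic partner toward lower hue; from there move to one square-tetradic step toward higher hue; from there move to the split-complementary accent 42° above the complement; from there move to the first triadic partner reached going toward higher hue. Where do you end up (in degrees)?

333 + 50 = 383 → 383 − 360 = 23°   (analog 50° ↑)
23 − 120 = -97 → -97 + 360 = 263°   (triadic ↓)
263 + 90 = 353°   (square ↑)
353 + 222 = 575 → 575 − 360 = 215°   (split-comp 42° ↑)
215 + 120 = 335°   (triadic ↑)

335°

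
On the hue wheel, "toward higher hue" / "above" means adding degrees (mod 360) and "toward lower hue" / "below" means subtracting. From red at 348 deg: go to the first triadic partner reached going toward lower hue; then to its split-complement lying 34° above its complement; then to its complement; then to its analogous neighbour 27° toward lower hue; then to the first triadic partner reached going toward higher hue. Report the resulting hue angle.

−120° (triadic ↓): 348 − 120 = 228°
+214° (split-comp 34° ↑): 228 + 214 = 442 → 442 − 360 = 82°
+180° (complement): 82 + 180 = 262°
−27° (analog 27° ↓): 262 − 27 = 235°
+120° (triadic ↑): 235 + 120 = 355°

355°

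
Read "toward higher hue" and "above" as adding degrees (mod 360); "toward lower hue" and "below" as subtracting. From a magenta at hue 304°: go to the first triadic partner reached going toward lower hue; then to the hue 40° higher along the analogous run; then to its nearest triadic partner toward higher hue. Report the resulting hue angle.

344°

triadic ↓ −120°: 304 − 120 = 184°
analog 40° ↑ +40°: 184 + 40 = 224°
triadic ↑ +120°: 224 + 120 = 344°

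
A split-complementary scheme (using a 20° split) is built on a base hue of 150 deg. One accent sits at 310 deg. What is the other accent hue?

350°

Split-complementary hues sit 20° either side of the complement.
Complement of the base 150°: 150 + 180 = 330°
The given accent 310° is 20° one side of 330°; the other accent sits 20° the other side: 330 + 20 = 350°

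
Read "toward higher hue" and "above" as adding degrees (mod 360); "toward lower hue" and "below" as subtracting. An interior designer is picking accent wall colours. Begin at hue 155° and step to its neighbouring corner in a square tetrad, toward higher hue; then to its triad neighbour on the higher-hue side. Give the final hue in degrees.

155 + 90 = 245°   (square ↑)
245 + 120 = 365 → 365 − 360 = 5°   (triadic ↑)

5°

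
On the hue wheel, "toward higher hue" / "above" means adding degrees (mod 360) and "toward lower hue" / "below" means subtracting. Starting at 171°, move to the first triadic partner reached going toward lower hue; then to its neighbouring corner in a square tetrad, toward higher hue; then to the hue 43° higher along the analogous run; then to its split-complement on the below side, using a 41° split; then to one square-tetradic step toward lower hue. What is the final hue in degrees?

171 − 120 = 51°   (triadic ↓)
51 + 90 = 141°   (square ↑)
141 + 43 = 184°   (analog 43° ↑)
184 + 139 = 323°   (split-comp 41° ↓)
323 − 90 = 233°   (square ↓)

233°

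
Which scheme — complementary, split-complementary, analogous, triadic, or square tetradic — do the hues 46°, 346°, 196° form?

split-complementary

Sort the hues: 46°, 196°, 346°.
Successive gaps around the wheel: 150°, 150°, 60°.
Two 150° gaps and one 60° gap — a base hue opposite a pair of accents 30° either side of its complement — is the split-complementary pattern.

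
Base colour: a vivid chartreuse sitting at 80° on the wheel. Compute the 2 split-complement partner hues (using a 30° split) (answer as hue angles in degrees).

230° and 290°

Split-complementary hues sit 30° either side of the complement.
Complement of 80°: 80 + 180 = 260°
260 − 30 = 230°
260 + 30 = 290°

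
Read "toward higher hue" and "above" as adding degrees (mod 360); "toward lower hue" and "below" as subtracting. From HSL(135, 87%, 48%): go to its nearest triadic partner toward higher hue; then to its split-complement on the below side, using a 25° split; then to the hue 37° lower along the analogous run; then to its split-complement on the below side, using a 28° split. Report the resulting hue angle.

+120° (triadic ↑): 135 + 120 = 255°
+155° (split-comp 25° ↓): 255 + 155 = 410 → 410 − 360 = 50°
−37° (analog 37° ↓): 50 − 37 = 13°
+152° (split-comp 28° ↓): 13 + 152 = 165°

165°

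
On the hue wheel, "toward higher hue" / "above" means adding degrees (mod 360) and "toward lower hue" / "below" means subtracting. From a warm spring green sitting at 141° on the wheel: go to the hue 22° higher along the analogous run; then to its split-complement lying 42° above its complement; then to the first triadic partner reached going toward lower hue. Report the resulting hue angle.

265°

+22° (analog 22° ↑): 141 + 22 = 163°
+222° (split-comp 42° ↑): 163 + 222 = 385 → 385 − 360 = 25°
−120° (triadic ↓): 25 − 120 = -95 → -95 + 360 = 265°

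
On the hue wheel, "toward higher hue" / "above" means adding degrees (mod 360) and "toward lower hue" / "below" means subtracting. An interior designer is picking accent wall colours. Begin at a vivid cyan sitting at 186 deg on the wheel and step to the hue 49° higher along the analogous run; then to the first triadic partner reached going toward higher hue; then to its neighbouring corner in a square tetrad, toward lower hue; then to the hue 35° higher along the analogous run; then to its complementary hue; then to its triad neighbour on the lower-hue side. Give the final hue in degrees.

186 + 49 = 235°   (analog 49° ↑)
235 + 120 = 355°   (triadic ↑)
355 − 90 = 265°   (square ↓)
265 + 35 = 300°   (analog 35° ↑)
300 + 180 = 480 → 480 − 360 = 120°   (complement)
120 − 120 = 0°   (triadic ↓)

0°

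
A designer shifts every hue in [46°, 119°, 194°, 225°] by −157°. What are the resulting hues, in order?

249°, 322°, 37°, 68°

46 − 157 = -111 → -111 + 360 = 249°
119 − 157 = -38 → -38 + 360 = 322°
194 − 157 = 37°
225 − 157 = 68°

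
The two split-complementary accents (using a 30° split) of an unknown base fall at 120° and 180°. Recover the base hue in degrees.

The accents sit 30° either side of the complement, so the complement is their short-arc midpoint on the wheel.
Short-arc midpoint of 120° and 180°: 150°.
Base is 180° from the complement: 150 − 180 = -30 → -30 + 360 = 330°

330°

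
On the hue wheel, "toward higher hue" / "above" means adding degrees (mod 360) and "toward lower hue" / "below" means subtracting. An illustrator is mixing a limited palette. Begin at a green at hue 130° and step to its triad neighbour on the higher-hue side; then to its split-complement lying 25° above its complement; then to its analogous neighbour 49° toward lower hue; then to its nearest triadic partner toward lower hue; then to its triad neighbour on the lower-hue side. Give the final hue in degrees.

triadic ↑ +120°: 130 + 120 = 250°
split-comp 25° ↑ +205°: 250 + 205 = 455 → 455 − 360 = 95°
analog 49° ↓ −49°: 95 − 49 = 46°
triadic ↓ −120°: 46 − 120 = -74 → -74 + 360 = 286°
triadic ↓ −120°: 286 − 120 = 166°

166°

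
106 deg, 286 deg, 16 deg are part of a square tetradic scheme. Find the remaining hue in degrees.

196°

A square tetradic scheme places four hues every 90°.
The full set through 16° is {16°, 106°, 196°, 286°}.
Given {16°, 106°, 286°}, the missing hue is 196°.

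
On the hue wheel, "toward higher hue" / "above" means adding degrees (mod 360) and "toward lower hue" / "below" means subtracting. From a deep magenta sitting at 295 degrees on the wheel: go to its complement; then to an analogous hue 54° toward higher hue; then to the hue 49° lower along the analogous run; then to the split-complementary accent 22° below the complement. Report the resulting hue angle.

278°

complement +180°: 295 + 180 = 475 → 475 − 360 = 115°
analog 54° ↑ +54°: 115 + 54 = 169°
analog 49° ↓ −49°: 169 − 49 = 120°
split-comp 22° ↓ +158°: 120 + 158 = 278°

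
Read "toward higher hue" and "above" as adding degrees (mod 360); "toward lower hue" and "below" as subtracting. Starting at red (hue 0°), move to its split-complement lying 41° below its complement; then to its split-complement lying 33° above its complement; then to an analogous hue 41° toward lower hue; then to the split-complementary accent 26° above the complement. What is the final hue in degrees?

157°

0 + 139 = 139°   (split-comp 41° ↓)
139 + 213 = 352°   (split-comp 33° ↑)
352 − 41 = 311°   (analog 41° ↓)
311 + 206 = 517 → 517 − 360 = 157°   (split-comp 26° ↑)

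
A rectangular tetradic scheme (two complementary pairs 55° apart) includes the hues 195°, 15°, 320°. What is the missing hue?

A rectangular tetradic uses two complementary pairs 55° apart: offsets 0°, 55°, 180°, 235°.
Among {15°, 195°, 320°}, 15° and 195° are a 180° pair.
The remaining hue 320° needs its own complement: 320 + 180 = 500 → 500 − 360 = 140°

140°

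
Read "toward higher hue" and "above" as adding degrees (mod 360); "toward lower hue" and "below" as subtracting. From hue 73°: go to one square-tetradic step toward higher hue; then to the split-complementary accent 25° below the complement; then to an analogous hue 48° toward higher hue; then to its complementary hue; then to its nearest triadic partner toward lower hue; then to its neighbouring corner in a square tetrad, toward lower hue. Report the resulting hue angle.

336°

square ↑ +90°: 73 + 90 = 163°
split-comp 25° ↓ +155°: 163 + 155 = 318°
analog 48° ↑ +48°: 318 + 48 = 366 → 366 − 360 = 6°
complement +180°: 6 + 180 = 186°
triadic ↓ −120°: 186 − 120 = 66°
square ↓ −90°: 66 − 90 = -24 → -24 + 360 = 336°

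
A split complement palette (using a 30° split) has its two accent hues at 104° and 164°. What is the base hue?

314°

The accents sit 30° either side of the complement, so the complement is their short-arc midpoint on the wheel.
Short-arc midpoint of 104° and 164°: 134°.
Base is 180° from the complement: 134 − 180 = -46 → -46 + 360 = 314°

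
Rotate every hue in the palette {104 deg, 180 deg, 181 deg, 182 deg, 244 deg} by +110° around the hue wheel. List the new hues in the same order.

104 + 110 = 214°
180 + 110 = 290°
181 + 110 = 291°
182 + 110 = 292°
244 + 110 = 354°

214°, 290°, 291°, 292°, 354°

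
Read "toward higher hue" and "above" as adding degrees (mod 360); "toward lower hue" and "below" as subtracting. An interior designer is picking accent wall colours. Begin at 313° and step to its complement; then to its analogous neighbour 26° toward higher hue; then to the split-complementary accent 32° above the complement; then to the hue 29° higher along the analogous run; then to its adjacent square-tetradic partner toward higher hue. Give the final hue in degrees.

complement +180°: 313 + 180 = 493 → 493 − 360 = 133°
analog 26° ↑ +26°: 133 + 26 = 159°
split-comp 32° ↑ +212°: 159 + 212 = 371 → 371 − 360 = 11°
analog 29° ↑ +29°: 11 + 29 = 40°
square ↑ +90°: 40 + 90 = 130°

130°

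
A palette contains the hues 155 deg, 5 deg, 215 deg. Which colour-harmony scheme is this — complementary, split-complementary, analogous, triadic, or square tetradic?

Sort the hues: 5°, 155°, 215°.
Successive gaps around the wheel: 150°, 60°, 150°.
Two 150° gaps and one 60° gap — a base hue opposite a pair of accents 30° either side of its complement — is the split-complementary pattern.

split-complementary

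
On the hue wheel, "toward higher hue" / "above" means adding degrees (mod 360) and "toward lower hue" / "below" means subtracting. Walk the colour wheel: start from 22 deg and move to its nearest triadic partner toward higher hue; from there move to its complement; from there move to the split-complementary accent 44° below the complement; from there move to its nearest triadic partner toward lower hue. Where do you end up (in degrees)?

338°

triadic ↑ +120°: 22 + 120 = 142°
complement +180°: 142 + 180 = 322°
split-comp 44° ↓ +136°: 322 + 136 = 458 → 458 − 360 = 98°
triadic ↓ −120°: 98 − 120 = -22 → -22 + 360 = 338°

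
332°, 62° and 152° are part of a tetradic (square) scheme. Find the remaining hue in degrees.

A square tetradic scheme places four hues every 90°.
The full set through 62° is {62°, 152°, 242°, 332°}.
Given {62°, 152°, 332°}, the missing hue is 242°.

242°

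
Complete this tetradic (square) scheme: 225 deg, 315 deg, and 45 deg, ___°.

135°

A square tetradic scheme places four hues every 90°.
The full set through 45° is {45°, 135°, 225°, 315°}.
Given {45°, 225°, 315°}, the missing hue is 135°.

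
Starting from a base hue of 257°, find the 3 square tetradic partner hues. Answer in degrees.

A square tetradic scheme places four hues every 90°.
257 + 90 = 347°
257 + 180 = 437 → 437 − 360 = 77°
257 + 270 = 527 → 527 − 360 = 167°

347°, 77°, 167°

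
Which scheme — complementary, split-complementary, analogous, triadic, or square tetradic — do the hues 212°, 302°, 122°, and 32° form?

square tetradic

Sort the hues: 32°, 122°, 212°, 302°.
Successive gaps around the wheel: 90°, 90°, 90°, 90°.
Four hues every 90° form a square tetradic scheme.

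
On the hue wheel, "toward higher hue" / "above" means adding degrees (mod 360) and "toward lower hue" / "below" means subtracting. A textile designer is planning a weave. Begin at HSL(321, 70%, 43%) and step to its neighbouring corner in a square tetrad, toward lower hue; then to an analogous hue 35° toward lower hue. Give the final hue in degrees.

196°

−90° (square ↓): 321 − 90 = 231°
−35° (analog 35° ↓): 231 − 35 = 196°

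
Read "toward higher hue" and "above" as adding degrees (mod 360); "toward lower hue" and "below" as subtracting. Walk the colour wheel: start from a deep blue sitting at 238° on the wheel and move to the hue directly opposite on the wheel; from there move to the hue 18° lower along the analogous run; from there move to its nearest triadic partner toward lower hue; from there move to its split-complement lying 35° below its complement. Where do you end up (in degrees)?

65°

complement +180°: 238 + 180 = 418 → 418 − 360 = 58°
analog 18° ↓ −18°: 58 − 18 = 40°
triadic ↓ −120°: 40 − 120 = -80 → -80 + 360 = 280°
split-comp 35° ↓ +145°: 280 + 145 = 425 → 425 − 360 = 65°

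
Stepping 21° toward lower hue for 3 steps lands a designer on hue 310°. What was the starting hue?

13°

3 steps of 21° (toward lower hue) give a net shift of −63°.
Start = end − shift: 310 + 63 = 373 → 373 − 360 = 13°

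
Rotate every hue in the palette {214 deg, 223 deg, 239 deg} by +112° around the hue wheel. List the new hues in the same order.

214 + 112 = 326°
223 + 112 = 335°
239 + 112 = 351°

326°, 335°, 351°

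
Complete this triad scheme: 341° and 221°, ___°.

A triad places three hues 120° apart.
The full set through 221° is {101°, 221°, 341°}.
Given {221°, 341°}, the missing hue is 101°.

101°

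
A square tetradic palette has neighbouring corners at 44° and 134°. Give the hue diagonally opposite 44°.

A square tetradic scheme places four hues 90° apart; opposite corners are 180° apart.
44 + 180 = 224°

224°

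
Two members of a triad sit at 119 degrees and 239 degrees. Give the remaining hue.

A triad spaces three hues 120° apart.
The full set is {119°, 239°, 359°}.

359°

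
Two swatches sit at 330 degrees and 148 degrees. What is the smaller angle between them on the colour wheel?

178°

|330 − 148| = 182.
The shorter arc is 360 − 182 = 178°.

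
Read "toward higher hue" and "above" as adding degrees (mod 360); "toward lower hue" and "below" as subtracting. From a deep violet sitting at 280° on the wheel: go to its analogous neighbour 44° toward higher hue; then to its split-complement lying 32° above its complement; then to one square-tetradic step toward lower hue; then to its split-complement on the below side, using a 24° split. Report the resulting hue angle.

analog 44° ↑ +44°: 280 + 44 = 324°
split-comp 32° ↑ +212°: 324 + 212 = 536 → 536 − 360 = 176°
square ↓ −90°: 176 − 90 = 86°
split-comp 24° ↓ +156°: 86 + 156 = 242°

242°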